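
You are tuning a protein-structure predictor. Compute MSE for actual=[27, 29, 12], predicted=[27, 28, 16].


Squared errors: (27-27)²=0, (29-28)²=1, (12-16)²=16
Sum = 17
MSE = 17/3 = 17/3

17/3


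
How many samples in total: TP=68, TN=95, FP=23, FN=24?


Total = TP + TN + FP + FN
= 68 + 95 + 23 + 24
= 210
(Predicted positive: 91, predicted negative: 119)

210


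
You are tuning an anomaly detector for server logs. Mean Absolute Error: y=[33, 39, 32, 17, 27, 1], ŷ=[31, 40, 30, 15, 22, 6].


Absolute errors: |33-31|=2, |39-40|=1, |32-30|=2, |17-15|=2, |27-22|=5, |1-6|=5
Sum = 17
MAE = 17/6 = 17/6

17/6


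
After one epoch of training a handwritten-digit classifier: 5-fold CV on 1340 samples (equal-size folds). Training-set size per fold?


Fold size = 1340/5 = 268
Training per fold = 1340 - 268 = 1072

1072


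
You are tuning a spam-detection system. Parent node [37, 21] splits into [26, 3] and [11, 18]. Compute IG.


Parent = [37, 21], H_parent = 0.9444
H_left = 0.4798 (n=29), H_right = 0.9576 (n=29)
H_children = (29/58)·0.4798 + (29/58)·0.9576 = 0.7187
IG = 0.9444 - 0.7187 = 0.2257

0.2257


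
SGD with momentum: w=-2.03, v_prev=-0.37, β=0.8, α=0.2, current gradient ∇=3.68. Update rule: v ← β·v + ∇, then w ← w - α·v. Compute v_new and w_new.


v_new = 0.8·-0.37 + 3.68 = -0.296 + 3.68 = 3.384
w_new = -2.03 - 0.2·3.384 = -2.03 - 0.6768 = -2.7068

v_new=3.384, w_new=-2.7068


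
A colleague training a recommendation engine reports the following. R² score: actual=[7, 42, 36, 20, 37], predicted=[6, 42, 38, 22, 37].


ȳ = 28.4
SS_res = Σ(y-ŷ)² = 9
SS_tot = Σ(y-ȳ)² = 845.2
R² = 1 - SS_res/SS_tot = 1 - 0.0106 = 0.9894

0.9894


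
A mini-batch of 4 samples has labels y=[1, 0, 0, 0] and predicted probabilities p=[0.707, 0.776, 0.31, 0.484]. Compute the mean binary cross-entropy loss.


L[0] = -ln(0.707) = 0.3467
L[1] = -ln(1-0.776) = -ln(0.224) = 1.4961
L[2] = -ln(1-0.31) = -ln(0.69) = 0.3711
L[3] = -ln(1-0.484) = -ln(0.516) = 0.6616
mean = (0.3467 + 1.4961 + 0.3711 + 0.6616)/4 = 0.7189

0.7189


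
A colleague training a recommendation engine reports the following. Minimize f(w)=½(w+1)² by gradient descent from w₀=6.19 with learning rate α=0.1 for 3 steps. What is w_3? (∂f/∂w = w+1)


step 1: grad = 6.19+1 = 7.19; w = 6.19 - 0.1·(7.19) = 5.471
step 2: grad = 5.471+1 = 6.471; w = 5.471 - 0.1·(6.471) = 4.8239
step 3: grad = 4.8239+1 = 5.8239; w = 4.8239 - 0.1·(5.8239) = 4.24151

4.24151


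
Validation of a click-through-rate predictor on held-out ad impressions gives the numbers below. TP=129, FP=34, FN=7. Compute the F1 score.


Precision = 129/163 = 0.7914
Recall = 129/136 = 0.9485
F1 = 2·P·R/(P+R) = 2·TP/(2·TP+FP+FN) = 258/(258+34+7) = 258/299 = 0.8629

0.8629


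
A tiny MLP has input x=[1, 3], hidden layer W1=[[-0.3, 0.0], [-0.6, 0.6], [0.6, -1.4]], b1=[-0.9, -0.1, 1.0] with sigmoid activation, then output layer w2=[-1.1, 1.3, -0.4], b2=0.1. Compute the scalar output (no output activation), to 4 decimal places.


z1[0] = (-0.3)·(1) + (0.0)·(3) - 0.9 = -1.2
z1[1] = (-0.6)·(1) + (0.6)·(3) - 0.1 = 1.1
z1[2] = (0.6)·(1) + (-1.4)·(3) + 1.0 = -2.6
h = sigmoid(z1) = [0.2315, 0.7503, 0.0691]
output = (-1.1)·(0.2315) + (1.3)·(0.7503) + (-0.4)·(0.0691) + 0.1 = 0.7931

0.7931


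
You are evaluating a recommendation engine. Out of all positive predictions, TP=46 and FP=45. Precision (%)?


Precision = TP/(TP+FP)
= 46/(46+45)
= 46/91 = 50.55%

50.55%


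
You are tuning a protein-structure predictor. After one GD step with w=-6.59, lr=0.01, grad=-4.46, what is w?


w_new = w - α·∇
= -6.59 - 0.01·-4.46
= -6.59 + 0.0446
= -6.5454

-6.5454


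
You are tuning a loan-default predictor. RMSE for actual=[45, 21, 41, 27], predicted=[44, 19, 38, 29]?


MSE = 18/4 = 4.5
RMSE = √(18/4) = 2.1213

2.1213


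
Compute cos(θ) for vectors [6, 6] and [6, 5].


A·B = 6·6 + 6·5 = 66
‖A‖ = √72 = 8.4853, ‖B‖ = √61 = 7.8102
cos = 66/(√72·√61) = 66/√4392 = 0.9959

0.9959


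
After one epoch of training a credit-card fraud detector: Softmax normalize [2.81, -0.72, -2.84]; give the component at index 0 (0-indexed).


Exponentials: e^2.81=16.6099, e^-0.72=0.4868, e^-2.84=0.0584
Sum = 17.1551
Softmax = [0.9682, 0.0284, 0.0034]
p[0] = 16.6099/17.1551 = 0.9682

0.9682


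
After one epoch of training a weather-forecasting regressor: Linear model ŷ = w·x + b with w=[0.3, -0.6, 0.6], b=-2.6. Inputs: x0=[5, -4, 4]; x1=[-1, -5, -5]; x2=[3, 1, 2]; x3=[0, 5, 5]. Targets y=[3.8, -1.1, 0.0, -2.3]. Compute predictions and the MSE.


ŷ0 = (0.3)·(5) + (-0.6)·(-4) + (0.6)·(4) - 2.6 = 3.7
ŷ1 = (0.3)·(-1) + (-0.6)·(-5) + (0.6)·(-5) - 2.6 = -2.9
ŷ2 = (0.3)·(3) + (-0.6)·(1) + (0.6)·(2) - 2.6 = -1.1
ŷ3 = (0.3)·(0) + (-0.6)·(5) + (0.6)·(5) - 2.6 = -2.6
errors² = [0.01, 3.24, 1.21, 0.09]
MSE = 4.5500/4 = 1.1375

1.1375


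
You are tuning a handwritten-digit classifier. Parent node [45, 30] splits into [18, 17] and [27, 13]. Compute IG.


Parent = [45, 30], H_parent = 0.971
H_left = 0.9994 (n=35), H_right = 0.9097 (n=40)
H_children = (35/75)·0.9994 + (40/75)·0.9097 = 0.9516
IG = 0.971 - 0.9516 = 0.0194

0.0194


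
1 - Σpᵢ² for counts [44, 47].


Probabilities: [44/91, 47/91] ≈ [0.4835, 0.5165]
Σpᵢ² = (1936 + 2209)/91² = 4145/8281
Gini = 1 - Σpᵢ² = 1 - 4145/8281 = 0.4995

0.4995


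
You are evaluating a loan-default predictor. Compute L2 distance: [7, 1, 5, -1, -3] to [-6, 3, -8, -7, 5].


d = √((7+ 6)² + (1-3)² + (5+ 8)² + (-1+ 7)² + (-3-5)²)
  = √(169 + 4 + 169 + 36 + 64)
  = √442 = 21.0238

21.0238


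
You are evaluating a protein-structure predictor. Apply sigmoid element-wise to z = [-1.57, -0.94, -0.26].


σ(-1.57) = 1/(1+e^1.57) = 0.1722
σ(-0.94) = 1/(1+e^0.94) = 0.2809
σ(-0.26) = 1/(1+e^0.26) = 0.4354
result = [0.1722, 0.2809, 0.4354]

[0.1722, 0.2809, 0.4354]


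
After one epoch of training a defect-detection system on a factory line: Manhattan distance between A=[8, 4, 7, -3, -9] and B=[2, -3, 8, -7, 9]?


d = |8-2| + |4+ 3| + |7-8| + |-3+ 7| + |-9-9|
  = 6 + 7 + 1 + 4 + 18
  = 36

36


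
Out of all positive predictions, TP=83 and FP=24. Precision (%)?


Precision = TP/(TP+FP)
= 83/(83+24)
= 83/107 = 77.57%

77.57%


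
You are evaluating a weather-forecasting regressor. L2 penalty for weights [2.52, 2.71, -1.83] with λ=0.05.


‖w‖₂² = (2.52)² + (2.71)² + (-1.83)²
     = 6.3504 + 7.3441 + 3.3489
     = 17.0434
λ·‖w‖₂² = 0.05·17.0434 = 0.85217

0.85217


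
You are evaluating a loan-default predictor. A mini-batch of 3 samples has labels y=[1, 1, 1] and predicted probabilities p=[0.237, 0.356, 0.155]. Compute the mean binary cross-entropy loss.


L[0] = -ln(0.237) = 1.4397
L[1] = -ln(0.356) = 1.0328
L[2] = -ln(0.155) = 1.8643
mean = (1.4397 + 1.0328 + 1.8643)/3 = 1.4456

1.4456


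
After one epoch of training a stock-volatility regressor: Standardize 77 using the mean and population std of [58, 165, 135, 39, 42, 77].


μ = 86, σ = 47.7005
z = (77 - 86)/47.7005 = -0.1887

-0.1887


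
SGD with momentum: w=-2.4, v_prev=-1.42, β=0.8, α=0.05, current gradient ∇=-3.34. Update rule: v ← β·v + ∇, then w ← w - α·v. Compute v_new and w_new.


v_new = 0.8·-1.42 - 3.34 = -1.136 - 3.34 = -4.476
w_new = -2.4 - 0.05·-4.476 = -2.4 + 0.2238 = -2.1762

v_new=-4.476, w_new=-2.1762


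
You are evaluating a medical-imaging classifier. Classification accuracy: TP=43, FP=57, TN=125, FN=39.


Accuracy = (TP+TN)/(TP+TN+FP+FN)
= (43+125)/(264)
= 168/264 = 63.64%

63.64%


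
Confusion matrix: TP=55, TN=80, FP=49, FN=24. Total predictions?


Total = TP + TN + FP + FN
= 55 + 80 + 49 + 24
= 208
(Predicted positive: 104, predicted negative: 104)

208


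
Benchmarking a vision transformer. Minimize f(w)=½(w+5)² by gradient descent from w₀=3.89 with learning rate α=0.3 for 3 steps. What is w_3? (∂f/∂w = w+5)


step 1: grad = 3.89+5 = 8.89; w = 3.89 - 0.3·(8.89) = 1.223
step 2: grad = 1.223+5 = 6.223; w = 1.223 - 0.3·(6.223) = -0.6439
step 3: grad = -0.6439+5 = 4.3561; w = -0.6439 - 0.3·(4.3561) = -1.95073

-1.95073


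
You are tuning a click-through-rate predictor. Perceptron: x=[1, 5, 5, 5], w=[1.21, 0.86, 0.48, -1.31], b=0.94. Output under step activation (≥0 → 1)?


z = (1)·(1.21) + (5)·(0.86) + (5)·(0.48) + (5)·(-1.31) + 0.94
  = 2.3
step(z) = 1 (z≥0)

1


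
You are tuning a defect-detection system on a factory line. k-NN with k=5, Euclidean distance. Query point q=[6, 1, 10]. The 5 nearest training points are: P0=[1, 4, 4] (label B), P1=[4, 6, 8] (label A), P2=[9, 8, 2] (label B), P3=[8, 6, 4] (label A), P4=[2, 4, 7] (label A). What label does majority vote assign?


d(q,P0) = 8.3666  (label B)
d(q,P1) = 5.7446  (label A)
d(q,P2) = 11.0454  (label B)
d(q,P3) = 8.0623  (label A)
d(q,P4) = 5.831  (label A)
Votes: A=3, B=2
Majority → A

A


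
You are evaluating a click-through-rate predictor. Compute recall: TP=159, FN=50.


Recall = TP/(TP+FN)
= 159/(159+50)
= 159/209 = 76.08%

76.08%


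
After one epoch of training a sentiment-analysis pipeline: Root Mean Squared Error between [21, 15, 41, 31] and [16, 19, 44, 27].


MSE = 66/4 = 16.5
RMSE = √(66/4) = 4.062

4.062


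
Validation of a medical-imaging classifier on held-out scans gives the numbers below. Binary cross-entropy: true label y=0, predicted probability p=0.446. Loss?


BCE = -[y·ln(p) + (1-y)·ln(1-p)]
= -0 - 1·ln(1-0.446)
= -ln(0.554) = 0.5906

0.5906


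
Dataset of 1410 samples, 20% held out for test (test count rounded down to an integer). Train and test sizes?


Test = ⌊1410·20/100⌋ = 282
Train = 1410 - 282 = 1128

Train: 1128, Test: 282


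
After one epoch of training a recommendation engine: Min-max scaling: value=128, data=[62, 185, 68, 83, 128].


min=62, max=185
(128-62)/(185-62) = 66/123 = 0.5366

0.5366


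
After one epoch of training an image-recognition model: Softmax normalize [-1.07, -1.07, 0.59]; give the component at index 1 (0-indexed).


Exponentials: e^-1.07=0.343, e^-1.07=0.343, e^0.59=1.804
Sum = 2.49
Softmax = [0.1378, 0.1378, 0.7245]
p[1] = 0.343/2.49 = 0.1378

0.1378


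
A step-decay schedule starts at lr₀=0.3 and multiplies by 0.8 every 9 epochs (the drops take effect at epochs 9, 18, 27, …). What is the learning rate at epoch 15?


n_drops = ⌊15/9⌋ = 1
lr = 0.3·0.8^1 = 0.3·0.8 = 0.24

0.24


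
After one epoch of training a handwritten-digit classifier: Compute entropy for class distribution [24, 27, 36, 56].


Probabilities: [24/143, 27/143, 36/143, 56/143] ≈ [0.1678, 0.1888, 0.2517, 0.3916]
H = -((24/143)·log₂(24/143) + (27/143)·log₂(27/143) + (36/143)·log₂(36/143) + (56/143)·log₂(56/143))
  = 1.9169 bits

1.9169 bits


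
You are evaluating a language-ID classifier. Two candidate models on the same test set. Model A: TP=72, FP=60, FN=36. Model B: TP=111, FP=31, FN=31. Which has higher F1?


Model A: P=72/132=0.5455, R=72/108=0.6667, F1=2PR/(P+R)=2TP/(2TP+FP+FN)=144/240=0.6
Model B: P=111/142=0.7817, R=111/142=0.7817, F1=2PR/(P+R)=2TP/(2TP+FP+FN)=222/284=0.7817
0.6 < 0.7817 → Model B

Model B


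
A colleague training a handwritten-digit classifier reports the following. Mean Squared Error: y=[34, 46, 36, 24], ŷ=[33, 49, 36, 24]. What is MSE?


Squared errors: (34-33)²=1, (46-49)²=9, (36-36)²=0, (24-24)²=0
Sum = 10
MSE = 10/4 = 5/2

5/2


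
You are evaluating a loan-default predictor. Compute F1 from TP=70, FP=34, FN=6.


Precision = 70/104 = 0.6731
Recall = 70/76 = 0.9211
F1 = 2·P·R/(P+R) = 2·TP/(2·TP+FP+FN) = 140/(140+34+6) = 140/180 = 0.7778

0.7778


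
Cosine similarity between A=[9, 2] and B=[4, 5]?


A·B = 9·4 + 2·5 = 46
‖A‖ = √85 = 9.2195, ‖B‖ = √41 = 6.4031
cos = 46/(√85·√41) = 46/√3485 = 0.7792

0.7792


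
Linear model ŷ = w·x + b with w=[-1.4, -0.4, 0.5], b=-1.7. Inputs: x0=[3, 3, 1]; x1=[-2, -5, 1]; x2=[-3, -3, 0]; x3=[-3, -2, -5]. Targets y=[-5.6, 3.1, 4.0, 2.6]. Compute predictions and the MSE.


ŷ0 = (-1.4)·(3) + (-0.4)·(3) + (0.5)·(1) - 1.7 = -6.6
ŷ1 = (-1.4)·(-2) + (-0.4)·(-5) + (0.5)·(1) - 1.7 = 3.6
ŷ2 = (-1.4)·(-3) + (-0.4)·(-3) + (0.5)·(0) - 1.7 = 3.7
ŷ3 = (-1.4)·(-3) + (-0.4)·(-2) + (0.5)·(-5) - 1.7 = 0.8
errors² = [1.0, 0.25, 0.09, 3.24]
MSE = 4.5800/4 = 1.145

1.145


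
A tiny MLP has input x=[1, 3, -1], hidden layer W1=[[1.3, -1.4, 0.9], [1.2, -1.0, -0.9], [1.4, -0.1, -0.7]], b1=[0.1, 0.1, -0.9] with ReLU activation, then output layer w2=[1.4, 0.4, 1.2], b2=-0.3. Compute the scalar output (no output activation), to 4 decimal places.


z1[0] = (1.3)·(1) + (-1.4)·(3) + (0.9)·(-1) + 0.1 = -3.7
z1[1] = (1.2)·(1) + (-1.0)·(3) + (-0.9)·(-1) + 0.1 = -0.8
z1[2] = (1.4)·(1) + (-0.1)·(3) + (-0.7)·(-1) - 0.9 = 0.9
h = ReLU(z1) = [0.0, 0.0, 0.9]
output = (1.4)·(0.0) + (0.4)·(0.0) + (1.2)·(0.9) - 0.3 = 0.78

0.78


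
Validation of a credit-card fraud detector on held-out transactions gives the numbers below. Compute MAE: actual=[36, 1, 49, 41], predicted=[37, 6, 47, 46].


Absolute errors: |36-37|=1, |1-6|=5, |49-47|=2, |41-46|=5
Sum = 13
MAE = 13/4 = 13/4

13/4


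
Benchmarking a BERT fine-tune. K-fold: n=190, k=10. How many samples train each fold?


Fold size = 190/10 = 19
Training per fold = 190 - 19 = 171

171


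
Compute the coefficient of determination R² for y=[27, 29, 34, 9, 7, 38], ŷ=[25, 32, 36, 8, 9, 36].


ȳ = 24
SS_res = Σ(y-ŷ)² = 26
SS_tot = Σ(y-ȳ)² = 844
R² = 1 - SS_res/SS_tot = 1 - 0.0308 = 0.9692

0.9692


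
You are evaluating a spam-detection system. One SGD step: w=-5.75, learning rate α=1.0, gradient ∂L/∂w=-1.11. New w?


w_new = w - α·∇
= -5.75 - 1.0·-1.11
= -5.75 + 1.11
= -4.64

-4.64


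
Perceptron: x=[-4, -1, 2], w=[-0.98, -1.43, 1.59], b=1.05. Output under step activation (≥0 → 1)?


z = (-4)·(-0.98) + (-1)·(-1.43) + (2)·(1.59) + 1.05
  = 9.58
step(z) = 1 (z≥0)

1


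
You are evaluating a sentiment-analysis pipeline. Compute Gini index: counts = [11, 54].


Probabilities: [11/65, 54/65] ≈ [0.1692, 0.8308]
Σpᵢ² = (121 + 2916)/65² = 3037/4225
Gini = 1 - Σpᵢ² = 1 - 3037/4225 = 0.2812

0.2812


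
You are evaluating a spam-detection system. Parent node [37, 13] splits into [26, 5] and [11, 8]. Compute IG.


Parent = [37, 13], H_parent = 0.8267
H_left = 0.6374 (n=31), H_right = 0.9819 (n=19)
H_children = (31/50)·0.6374 + (19/50)·0.9819 = 0.7683
IG = 0.8267 - 0.7683 = 0.0584

0.0584


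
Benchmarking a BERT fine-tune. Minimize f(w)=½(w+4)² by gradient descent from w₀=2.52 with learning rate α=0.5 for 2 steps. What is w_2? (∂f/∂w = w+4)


step 1: grad = 2.52+4 = 6.52; w = 2.52 - 0.5·(6.52) = -0.74
step 2: grad = -0.74+4 = 3.26; w = -0.74 - 0.5·(3.26) = -2.37

-2.37


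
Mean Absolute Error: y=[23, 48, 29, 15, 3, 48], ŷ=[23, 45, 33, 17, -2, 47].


Absolute errors: |23-23|=0, |48-45|=3, |29-33|=4, |15-17|=2, |3+ 2|=5, |48-47|=1
Sum = 15
MAE = 15/6 = 5/2

5/2


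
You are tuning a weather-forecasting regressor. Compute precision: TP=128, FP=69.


Precision = TP/(TP+FP)
= 128/(128+69)
= 128/197 = 64.97%

64.97%


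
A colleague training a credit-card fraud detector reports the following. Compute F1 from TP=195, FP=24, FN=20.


Precision = 195/219 = 0.8904
Recall = 195/215 = 0.907
F1 = 2·P·R/(P+R) = 2·TP/(2·TP+FP+FN) = 390/(390+24+20) = 390/434 = 0.8986

0.8986


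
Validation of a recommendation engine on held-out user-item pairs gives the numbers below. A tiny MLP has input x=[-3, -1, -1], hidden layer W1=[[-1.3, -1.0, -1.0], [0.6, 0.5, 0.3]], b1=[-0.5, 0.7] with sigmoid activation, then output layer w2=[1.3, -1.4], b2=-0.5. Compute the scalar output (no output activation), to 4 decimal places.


z1[0] = (-1.3)·(-3) + (-1.0)·(-1) + (-1.0)·(-1) - 0.5 = 5.4
z1[1] = (0.6)·(-3) + (0.5)·(-1) + (0.3)·(-1) + 0.7 = -1.9
h = sigmoid(z1) = [0.9955, 0.1301]
output = (1.3)·(0.9955) + (-1.4)·(0.1301) - 0.5 = 0.612

0.612


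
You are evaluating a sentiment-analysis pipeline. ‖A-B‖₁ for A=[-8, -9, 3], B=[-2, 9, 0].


d = |-8+ 2| + |-9-9| + |3-0|
  = 6 + 18 + 3
  = 27

27


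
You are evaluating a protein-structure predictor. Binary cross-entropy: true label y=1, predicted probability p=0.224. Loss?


BCE = -[y·ln(p) + (1-y)·ln(1-p)]
= -1·ln(0.224) - 0
= -ln(0.224) = 1.4961

1.4961


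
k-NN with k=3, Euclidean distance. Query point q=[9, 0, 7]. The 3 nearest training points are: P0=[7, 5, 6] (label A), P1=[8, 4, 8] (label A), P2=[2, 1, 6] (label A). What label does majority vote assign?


d(q,P0) = 5.4772  (label A)
d(q,P1) = 4.2426  (label A)
d(q,P2) = 7.1414  (label A)
Votes: A=3, B=0
Majority → A

A


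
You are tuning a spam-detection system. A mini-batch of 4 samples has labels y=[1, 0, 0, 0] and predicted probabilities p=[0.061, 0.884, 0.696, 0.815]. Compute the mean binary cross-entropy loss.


L[0] = -ln(0.061) = 2.7969
L[1] = -ln(1-0.884) = -ln(0.116) = 2.1542
L[2] = -ln(1-0.696) = -ln(0.304) = 1.1907
L[3] = -ln(1-0.815) = -ln(0.185) = 1.6874
mean = (2.7969 + 2.1542 + 1.1907 + 1.6874)/4 = 1.9573

1.9573


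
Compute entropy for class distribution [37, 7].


Probabilities: [37/44, 7/44] ≈ [0.8409, 0.1591]
H = -((37/44)·log₂(37/44) + (7/44)·log₂(7/44))
  = 0.6321 bits

0.6321 bits


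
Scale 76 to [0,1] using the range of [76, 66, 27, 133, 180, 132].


min=27, max=180
(76-27)/(180-27) = 49/153 = 0.3203

0.3203


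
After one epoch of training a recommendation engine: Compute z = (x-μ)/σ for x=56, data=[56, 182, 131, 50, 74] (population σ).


μ = 98.6, σ = 50.5711
z = (56 - 98.6)/50.5711 = -0.8424

-0.8424


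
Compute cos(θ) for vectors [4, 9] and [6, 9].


A·B = 4·6 + 9·9 = 105
‖A‖ = √97 = 9.8489, ‖B‖ = √117 = 10.8167
cos = 105/(√97·√117) = 105/√11349 = 0.9856

0.9856


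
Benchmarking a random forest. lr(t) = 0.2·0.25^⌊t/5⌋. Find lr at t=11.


n_drops = ⌊11/5⌋ = 2
lr = 0.2·0.25^2 = 0.2·0.0625 = 0.0125

0.0125


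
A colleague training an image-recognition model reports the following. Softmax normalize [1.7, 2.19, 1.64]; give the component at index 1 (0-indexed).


Exponentials: e^1.7=5.4739, e^2.19=8.9352, e^1.64=5.1552
Sum = 19.5643
Softmax = [0.2798, 0.4567, 0.2635]
p[1] = 8.9352/19.5643 = 0.4567

0.4567


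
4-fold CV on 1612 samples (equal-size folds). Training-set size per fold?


Fold size = 1612/4 = 403
Training per fold = 1612 - 403 = 1209

1209


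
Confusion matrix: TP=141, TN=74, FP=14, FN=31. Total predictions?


Total = TP + TN + FP + FN
= 141 + 74 + 14 + 31
= 260
(Predicted positive: 155, predicted negative: 105)

260


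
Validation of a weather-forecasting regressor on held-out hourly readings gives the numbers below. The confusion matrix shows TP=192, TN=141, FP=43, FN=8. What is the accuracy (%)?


Accuracy = (TP+TN)/(TP+TN+FP+FN)
= (192+141)/(384)
= 333/384 = 86.72%

86.72%


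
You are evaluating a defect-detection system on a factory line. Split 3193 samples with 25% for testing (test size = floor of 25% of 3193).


Test = ⌊3193·25/100⌋ = 798
Train = 3193 - 798 = 2395

Train: 2395, Test: 798


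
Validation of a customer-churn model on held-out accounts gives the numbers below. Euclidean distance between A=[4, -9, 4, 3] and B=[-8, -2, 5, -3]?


d = √((4+ 8)² + (-9+ 2)² + (4-5)² + (3+ 3)²)
  = √(144 + 49 + 1 + 36)
  = √230 = 15.1658

15.1658


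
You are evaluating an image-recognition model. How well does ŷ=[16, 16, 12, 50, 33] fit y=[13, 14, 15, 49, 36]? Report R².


ȳ = 25.4
SS_res = Σ(y-ŷ)² = 32
SS_tot = Σ(y-ȳ)² = 1061.2
R² = 1 - SS_res/SS_tot = 1 - 0.0302 = 0.9698

0.9698


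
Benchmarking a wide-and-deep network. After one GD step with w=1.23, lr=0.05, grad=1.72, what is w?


w_new = w - α·∇
= 1.23 - 0.05·1.72
= 1.23 - 0.086
= 1.144

1.144


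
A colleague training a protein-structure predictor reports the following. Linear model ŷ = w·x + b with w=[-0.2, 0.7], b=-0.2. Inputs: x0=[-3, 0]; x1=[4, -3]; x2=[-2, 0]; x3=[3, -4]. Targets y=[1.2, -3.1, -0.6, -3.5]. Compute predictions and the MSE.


ŷ0 = (-0.2)·(-3) + (0.7)·(0) - 0.2 = 0.4
ŷ1 = (-0.2)·(4) + (0.7)·(-3) - 0.2 = -3.1
ŷ2 = (-0.2)·(-2) + (0.7)·(0) - 0.2 = 0.2
ŷ3 = (-0.2)·(3) + (0.7)·(-4) - 0.2 = -3.6
errors² = [0.64, 0.0, 0.64, 0.01]
MSE = 1.2900/4 = 0.3225

0.3225


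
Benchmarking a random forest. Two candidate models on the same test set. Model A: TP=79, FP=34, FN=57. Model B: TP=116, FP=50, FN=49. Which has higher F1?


Model A: P=79/113=0.6991, R=79/136=0.5809, F1=2PR/(P+R)=2TP/(2TP+FP+FN)=158/249=0.6345
Model B: P=116/166=0.6988, R=116/165=0.703, F1=2PR/(P+R)=2TP/(2TP+FP+FN)=232/331=0.7009
0.6345 < 0.7009 → Model B

Model B


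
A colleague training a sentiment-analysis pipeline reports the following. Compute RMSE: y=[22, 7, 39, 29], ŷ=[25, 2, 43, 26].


MSE = 59/4 = 14.75
RMSE = √(59/4) = 3.8406

3.8406


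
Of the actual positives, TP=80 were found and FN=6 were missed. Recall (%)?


Recall = TP/(TP+FN)
= 80/(80+6)
= 80/86 = 93.02%

93.02%


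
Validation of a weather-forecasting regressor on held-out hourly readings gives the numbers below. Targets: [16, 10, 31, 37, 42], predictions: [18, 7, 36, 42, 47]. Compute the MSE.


Squared errors: (16-18)²=4, (10-7)²=9, (31-36)²=25, (37-42)²=25, (42-47)²=25
Sum = 88
MSE = 88/5 = 88/5

88/5


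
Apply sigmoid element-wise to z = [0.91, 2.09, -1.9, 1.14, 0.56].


σ(0.91) = 1/(1+e^-0.91) = 0.713
σ(2.09) = 1/(1+e^-2.09) = 0.8899
σ(-1.9) = 1/(1+e^1.9) = 0.1301
σ(1.14) = 1/(1+e^-1.14) = 0.7577
σ(0.56) = 1/(1+e^-0.56) = 0.6365
result = [0.713, 0.8899, 0.1301, 0.7577, 0.6365]

[0.713, 0.8899, 0.1301, 0.7577, 0.6365]


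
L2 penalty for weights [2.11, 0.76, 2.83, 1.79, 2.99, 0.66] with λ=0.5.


‖w‖₂² = (2.11)² + (0.76)² + (2.83)² + (1.79)² + (2.99)² + (0.66)²
     = 4.4521 + 0.5776 + 8.0089 + 3.2041 + 8.9401 + 0.4356
     = 25.6184
λ·‖w‖₂² = 0.5·25.6184 = 12.8092

12.8092


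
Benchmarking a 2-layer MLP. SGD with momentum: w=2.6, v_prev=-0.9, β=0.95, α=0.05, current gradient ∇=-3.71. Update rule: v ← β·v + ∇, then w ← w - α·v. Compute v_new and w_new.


v_new = 0.95·-0.9 - 3.71 = -0.855 - 3.71 = -4.565
w_new = 2.6 - 0.05·-4.565 = 2.6 + 0.22825 = 2.82825

v_new=-4.565, w_new=2.82825


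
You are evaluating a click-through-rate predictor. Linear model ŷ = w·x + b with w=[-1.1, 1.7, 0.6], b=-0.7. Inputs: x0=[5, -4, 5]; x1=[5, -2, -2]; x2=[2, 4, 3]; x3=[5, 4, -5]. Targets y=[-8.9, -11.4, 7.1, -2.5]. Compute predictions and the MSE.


ŷ0 = (-1.1)·(5) + (1.7)·(-4) + (0.6)·(5) - 0.7 = -10.0
ŷ1 = (-1.1)·(5) + (1.7)·(-2) + (0.6)·(-2) - 0.7 = -10.8
ŷ2 = (-1.1)·(2) + (1.7)·(4) + (0.6)·(3) - 0.7 = 5.7
ŷ3 = (-1.1)·(5) + (1.7)·(4) + (0.6)·(-5) - 0.7 = -2.4
errors² = [1.21, 0.36, 1.96, 0.01]
MSE = 3.5400/4 = 0.885

0.885


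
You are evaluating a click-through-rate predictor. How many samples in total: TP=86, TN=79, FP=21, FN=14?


Total = TP + TN + FP + FN
= 86 + 79 + 21 + 14
= 200
(Predicted positive: 107, predicted negative: 93)

200


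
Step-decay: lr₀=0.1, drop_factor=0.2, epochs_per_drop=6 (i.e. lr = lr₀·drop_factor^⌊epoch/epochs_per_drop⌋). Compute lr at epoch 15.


n_drops = ⌊15/6⌋ = 2
lr = 0.1·0.2^2 = 0.1·0.04 = 0.004

0.004


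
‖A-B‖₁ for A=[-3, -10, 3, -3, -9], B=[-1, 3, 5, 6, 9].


d = |-3+ 1| + |-10-3| + |3-5| + |-3-6| + |-9-9|
  = 2 + 13 + 2 + 9 + 18
  = 44

44


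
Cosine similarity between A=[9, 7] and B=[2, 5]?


A·B = 9·2 + 7·5 = 53
‖A‖ = √130 = 11.4018, ‖B‖ = √29 = 5.3852
cos = 53/(√130·√29) = 53/√3770 = 0.8632

0.8632


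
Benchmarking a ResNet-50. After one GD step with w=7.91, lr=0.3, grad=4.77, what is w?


w_new = w - α·∇
= 7.91 - 0.3·4.77
= 7.91 - 1.431
= 6.479

6.479


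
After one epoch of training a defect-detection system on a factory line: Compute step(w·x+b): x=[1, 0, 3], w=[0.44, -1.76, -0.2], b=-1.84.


z = (1)·(0.44) + (0)·(-1.76) + (3)·(-0.2) - 1.84
  = -2.0
step(z) = 0 (z<0)

0


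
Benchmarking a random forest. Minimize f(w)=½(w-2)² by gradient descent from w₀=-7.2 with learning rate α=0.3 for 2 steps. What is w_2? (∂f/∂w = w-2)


step 1: grad = -7.2-2 = -9.2; w = -7.2 - 0.3·(-9.2) = -4.44
step 2: grad = -4.44-2 = -6.44; w = -4.44 - 0.3·(-6.44) = -2.508

-2.508


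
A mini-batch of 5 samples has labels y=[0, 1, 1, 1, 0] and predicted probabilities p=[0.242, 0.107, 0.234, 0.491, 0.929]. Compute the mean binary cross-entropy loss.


L[0] = -ln(1-0.242) = -ln(0.758) = 0.2771
L[1] = -ln(0.107) = 2.2349
L[2] = -ln(0.234) = 1.4524
L[3] = -ln(0.491) = 0.7113
L[4] = -ln(1-0.929) = -ln(0.071) = 2.6451
mean = (0.2771 + 2.2349 + 1.4524 + 0.7113 + 2.6451)/5 = 1.4642

1.4642


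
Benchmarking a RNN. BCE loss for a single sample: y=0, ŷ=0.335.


BCE = -[y·ln(p) + (1-y)·ln(1-p)]
= -0 - 1·ln(1-0.335)
= -ln(0.665) = 0.408

0.408


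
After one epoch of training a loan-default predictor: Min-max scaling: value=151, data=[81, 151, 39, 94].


min=39, max=151
(151-39)/(151-39) = 112/112 = 1.0

1.0


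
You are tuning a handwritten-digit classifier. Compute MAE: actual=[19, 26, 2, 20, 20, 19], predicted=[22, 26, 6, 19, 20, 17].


Absolute errors: |19-22|=3, |26-26|=0, |2-6|=4, |20-19|=1, |20-20|=0, |19-17|=2
Sum = 10
MAE = 10/6 = 5/3

5/3


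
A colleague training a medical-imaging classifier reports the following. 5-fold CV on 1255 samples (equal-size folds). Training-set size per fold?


Fold size = 1255/5 = 251
Training per fold = 1255 - 251 = 1004

1004


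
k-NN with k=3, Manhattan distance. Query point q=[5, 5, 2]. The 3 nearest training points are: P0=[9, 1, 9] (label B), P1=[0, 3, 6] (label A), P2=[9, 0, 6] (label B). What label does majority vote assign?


d(q,P0) = 15  (label B)
d(q,P1) = 11  (label A)
d(q,P2) = 13  (label B)
Votes: A=1, B=2
Majority → B

B


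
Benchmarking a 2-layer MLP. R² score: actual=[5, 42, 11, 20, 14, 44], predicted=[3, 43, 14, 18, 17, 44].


ȳ = 22.6667
SS_res = Σ(y-ŷ)² = 27
SS_tot = Σ(y-ȳ)² = 1359.33
R² = 1 - SS_res/SS_tot = 1 - 0.0199 = 0.9801

0.9801


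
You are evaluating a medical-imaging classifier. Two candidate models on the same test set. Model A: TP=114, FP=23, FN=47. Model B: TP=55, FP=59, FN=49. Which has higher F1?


Model A: P=114/137=0.8321, R=114/161=0.7081, F1=2PR/(P+R)=2TP/(2TP+FP+FN)=228/298=0.7651
Model B: P=55/114=0.4825, R=55/104=0.5288, F1=2PR/(P+R)=2TP/(2TP+FP+FN)=110/218=0.5046
0.7651 > 0.5046 → Model A

Model A


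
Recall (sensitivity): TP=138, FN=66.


Recall = TP/(TP+FN)
= 138/(138+66)
= 138/204 = 67.65%

67.65%


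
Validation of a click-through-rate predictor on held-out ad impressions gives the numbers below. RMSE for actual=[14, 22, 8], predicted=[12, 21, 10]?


MSE = 9/3 = 3
RMSE = √(9/3) = 1.7321

1.7321


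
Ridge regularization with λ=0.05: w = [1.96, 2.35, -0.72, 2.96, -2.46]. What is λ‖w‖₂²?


‖w‖₂² = (1.96)² + (2.35)² + (-0.72)² + (2.96)² + (-2.46)²
     = 3.8416 + 5.5225 + 0.5184 + 8.7616 + 6.0516
     = 24.6957
λ·‖w‖₂² = 0.05·24.6957 = 1.234785

1.234785


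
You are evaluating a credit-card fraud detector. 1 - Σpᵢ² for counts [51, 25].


Probabilities: [51/76, 25/76] ≈ [0.6711, 0.3289]
Σpᵢ² = (2601 + 625)/76² = 3226/5776
Gini = 1 - Σpᵢ² = 1 - 3226/5776 = 0.4415

0.4415


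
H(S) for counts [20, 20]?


Probabilities: [20/40, 20/40] ≈ [0.5, 0.5]
H = -((20/40)·log₂(20/40) + (20/40)·log₂(20/40))
  = 1.0 bits

1.0 bits


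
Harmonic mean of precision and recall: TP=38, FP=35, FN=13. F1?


Precision = 38/73 = 0.5205
Recall = 38/51 = 0.7451
F1 = 2·P·R/(P+R) = 2·TP/(2·TP+FP+FN) = 76/(76+35+13) = 76/124 = 0.6129

0.6129


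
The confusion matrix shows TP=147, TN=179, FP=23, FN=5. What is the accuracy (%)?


Accuracy = (TP+TN)/(TP+TN+FP+FN)
= (147+179)/(354)
= 326/354 = 92.09%

92.09%


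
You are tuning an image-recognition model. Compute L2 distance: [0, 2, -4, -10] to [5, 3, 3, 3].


d = √((0-5)² + (2-3)² + (-4-3)² + (-10-3)²)
  = √(25 + 1 + 49 + 169)
  = √244 = 15.6205

15.6205


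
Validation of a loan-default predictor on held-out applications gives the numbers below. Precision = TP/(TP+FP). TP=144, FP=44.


Precision = TP/(TP+FP)
= 144/(144+44)
= 144/188 = 76.6%

76.6%


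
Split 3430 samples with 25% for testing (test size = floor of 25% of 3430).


Test = ⌊3430·25/100⌋ = 857
Train = 3430 - 857 = 2573

Train: 2573, Test: 857


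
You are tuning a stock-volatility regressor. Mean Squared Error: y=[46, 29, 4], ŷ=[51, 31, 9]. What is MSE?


Squared errors: (46-51)²=25, (29-31)²=4, (4-9)²=25
Sum = 54
MSE = 54/3 = 18

18


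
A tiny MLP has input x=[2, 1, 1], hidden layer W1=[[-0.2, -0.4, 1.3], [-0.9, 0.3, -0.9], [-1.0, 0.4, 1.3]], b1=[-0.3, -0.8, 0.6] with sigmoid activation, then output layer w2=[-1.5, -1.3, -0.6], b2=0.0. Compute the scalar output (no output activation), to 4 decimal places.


z1[0] = (-0.2)·(2) + (-0.4)·(1) + (1.3)·(1) - 0.3 = 0.2
z1[1] = (-0.9)·(2) + (0.3)·(1) + (-0.9)·(1) - 0.8 = -3.2
z1[2] = (-1.0)·(2) + (0.4)·(1) + (1.3)·(1) + 0.6 = 0.3
h = sigmoid(z1) = [0.5498, 0.0392, 0.5744]
output = (-1.5)·(0.5498) + (-1.3)·(0.0392) + (-0.6)·(0.5744) + 0.0 = -1.2203

-1.2203


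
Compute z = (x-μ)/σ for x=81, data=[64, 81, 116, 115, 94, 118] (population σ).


μ = 98, σ = 20.306
z = (81 - 98)/20.306 = -0.8372

-0.8372


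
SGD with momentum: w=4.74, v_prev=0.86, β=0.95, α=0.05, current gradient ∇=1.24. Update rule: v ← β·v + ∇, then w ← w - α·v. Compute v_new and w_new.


v_new = 0.95·0.86 + 1.24 = 0.817 + 1.24 = 2.057
w_new = 4.74 - 0.05·2.057 = 4.74 - 0.10285 = 4.63715

v_new=2.057, w_new=4.63715


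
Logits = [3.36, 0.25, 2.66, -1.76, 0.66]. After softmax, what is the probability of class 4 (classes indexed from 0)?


Exponentials: e^3.36=28.7892, e^0.25=1.284, e^2.66=14.2963, e^-1.76=0.172, e^0.66=1.9348
Sum = 46.4763
Softmax = [0.6194, 0.0276, 0.3076, 0.0037, 0.0416]
p[4] = 1.9348/46.4763 = 0.0416

0.0416


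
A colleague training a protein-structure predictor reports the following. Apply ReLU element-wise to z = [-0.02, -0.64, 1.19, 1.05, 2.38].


ReLU(-0.02) = max(0, -0.02) = 0.0
ReLU(-0.64) = max(0, -0.64) = 0.0
ReLU(1.19) = max(0, 1.19) = 1.19
ReLU(1.05) = max(0, 1.05) = 1.05
ReLU(2.38) = max(0, 2.38) = 2.38
result = [0.0, 0.0, 1.19, 1.05, 2.38]

[0.0, 0.0, 1.19, 1.05, 2.38]


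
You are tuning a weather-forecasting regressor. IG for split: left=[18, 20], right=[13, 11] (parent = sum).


Parent = [31, 31], H_parent = 1
H_left = 0.998 (n=38), H_right = 0.995 (n=24)
H_children = (38/62)·0.998 + (24/62)·0.995 = 0.9968
IG = 1 - 0.9968 = 0.0032

0.0032


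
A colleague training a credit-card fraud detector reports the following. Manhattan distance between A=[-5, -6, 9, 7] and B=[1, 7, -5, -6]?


d = |-5-1| + |-6-7| + |9+ 5| + |7+ 6|
  = 6 + 13 + 14 + 13
  = 46

46


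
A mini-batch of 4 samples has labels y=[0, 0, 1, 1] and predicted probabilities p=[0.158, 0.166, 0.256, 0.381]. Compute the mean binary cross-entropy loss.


L[0] = -ln(1-0.158) = -ln(0.842) = 0.172
L[1] = -ln(1-0.166) = -ln(0.834) = 0.1815
L[2] = -ln(0.256) = 1.3626
L[3] = -ln(0.381) = 0.965
mean = (0.172 + 0.1815 + 1.3626 + 0.965)/4 = 0.6703

0.6703


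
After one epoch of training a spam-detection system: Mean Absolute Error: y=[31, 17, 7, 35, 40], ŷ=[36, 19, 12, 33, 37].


Absolute errors: |31-36|=5, |17-19|=2, |7-12|=5, |35-33|=2, |40-37|=3
Sum = 17
MAE = 17/5 = 17/5

17/5


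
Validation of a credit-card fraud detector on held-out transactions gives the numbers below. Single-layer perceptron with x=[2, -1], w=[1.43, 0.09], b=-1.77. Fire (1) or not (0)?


z = (2)·(1.43) + (-1)·(0.09) - 1.77
  = 1.0
step(z) = 1 (z≥0)

1


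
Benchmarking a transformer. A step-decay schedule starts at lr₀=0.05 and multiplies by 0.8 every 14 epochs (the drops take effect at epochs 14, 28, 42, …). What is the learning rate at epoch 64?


n_drops = ⌊64/14⌋ = 4
lr = 0.05·0.8^4 = 0.05·0.4096 = 0.02048

0.02048


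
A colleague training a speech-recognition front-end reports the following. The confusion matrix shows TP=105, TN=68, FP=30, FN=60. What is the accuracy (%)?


Accuracy = (TP+TN)/(TP+TN+FP+FN)
= (105+68)/(263)
= 173/263 = 65.78%

65.78%


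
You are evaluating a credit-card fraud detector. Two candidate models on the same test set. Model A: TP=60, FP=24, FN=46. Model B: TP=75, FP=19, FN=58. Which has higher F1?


Model A: P=60/84=0.7143, R=60/106=0.566, F1=2PR/(P+R)=2TP/(2TP+FP+FN)=120/190=0.6316
Model B: P=75/94=0.7979, R=75/133=0.5639, F1=2PR/(P+R)=2TP/(2TP+FP+FN)=150/227=0.6608
0.6316 < 0.6608 → Model B

Model B


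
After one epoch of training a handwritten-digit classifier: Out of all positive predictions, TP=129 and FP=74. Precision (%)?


Precision = TP/(TP+FP)
= 129/(129+74)
= 129/203 = 63.55%

63.55%


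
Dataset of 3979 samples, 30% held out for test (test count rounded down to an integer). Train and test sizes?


Test = ⌊3979·30/100⌋ = 1193
Train = 3979 - 1193 = 2786

Train: 2786, Test: 1193


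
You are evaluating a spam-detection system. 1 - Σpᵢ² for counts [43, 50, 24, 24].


Probabilities: [43/141, 50/141, 24/141, 24/141] ≈ [0.305, 0.3546, 0.1702, 0.1702]
Σpᵢ² = (1849 + 2500 + 576 + 576)/141² = 5501/19881
Gini = 1 - Σpᵢ² = 1 - 5501/19881 = 0.7233

0.7233


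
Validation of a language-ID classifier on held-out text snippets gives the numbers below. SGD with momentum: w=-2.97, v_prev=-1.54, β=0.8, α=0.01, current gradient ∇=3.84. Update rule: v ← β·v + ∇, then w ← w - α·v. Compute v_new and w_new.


v_new = 0.8·-1.54 + 3.84 = -1.232 + 3.84 = 2.608
w_new = -2.97 - 0.01·2.608 = -2.97 - 0.02608 = -2.99608

v_new=2.608, w_new=-2.99608


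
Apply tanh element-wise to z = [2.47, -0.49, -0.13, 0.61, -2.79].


tanh(2.47) = 0.9858
tanh(-0.49) = -0.4542
tanh(-0.13) = -0.1293
tanh(0.61) = 0.5441
tanh(-2.79) = -0.9925
result = [0.9858, -0.4542, -0.1293, 0.5441, -0.9925]

[0.9858, -0.4542, -0.1293, 0.5441, -0.9925]


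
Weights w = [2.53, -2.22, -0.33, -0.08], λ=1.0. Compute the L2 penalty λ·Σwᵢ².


‖w‖₂² = (2.53)² + (-2.22)² + (-0.33)² + (-0.08)²
     = 6.4009 + 4.9284 + 0.1089 + 0.0064
     = 11.4446
λ·‖w‖₂² = 1.0·11.4446 = 11.4446

11.4446


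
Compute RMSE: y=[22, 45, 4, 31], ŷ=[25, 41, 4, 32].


MSE = 26/4 = 6.5
RMSE = √(26/4) = 2.5495

2.5495


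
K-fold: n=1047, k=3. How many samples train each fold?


Fold size = 1047/3 = 349
Training per fold = 1047 - 349 = 698

698


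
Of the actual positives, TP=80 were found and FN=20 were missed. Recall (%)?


Recall = TP/(TP+FN)
= 80/(80+20)
= 80/100 = 80.0%

80.0%


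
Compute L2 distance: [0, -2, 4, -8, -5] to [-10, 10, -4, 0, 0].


d = √((0+ 10)² + (-2-10)² + (4+ 4)² + (-8-0)² + (-5-0)²)
  = √(100 + 144 + 64 + 64 + 25)
  = √397 = 19.9249

19.9249


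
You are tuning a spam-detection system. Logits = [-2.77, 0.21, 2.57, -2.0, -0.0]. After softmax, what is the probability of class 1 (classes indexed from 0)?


Exponentials: e^-2.77=0.0627, e^0.21=1.2337, e^2.57=13.0658, e^-2.0=0.1353, e^-0.0=1
Sum = 15.4975
Softmax = [0.004, 0.0796, 0.8431, 0.0087, 0.0645]
p[1] = 1.2337/15.4975 = 0.0796

0.0796


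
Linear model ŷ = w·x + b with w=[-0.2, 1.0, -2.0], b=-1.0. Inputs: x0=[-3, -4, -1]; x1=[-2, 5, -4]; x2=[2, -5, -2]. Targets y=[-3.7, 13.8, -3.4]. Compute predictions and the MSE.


ŷ0 = (-0.2)·(-3) + (1.0)·(-4) + (-2.0)·(-1) - 1.0 = -2.4
ŷ1 = (-0.2)·(-2) + (1.0)·(5) + (-2.0)·(-4) - 1.0 = 12.4
ŷ2 = (-0.2)·(2) + (1.0)·(-5) + (-2.0)·(-2) - 1.0 = -2.4
errors² = [1.69, 1.96, 1.0]
MSE = 4.6500/3 = 1.55

1.55


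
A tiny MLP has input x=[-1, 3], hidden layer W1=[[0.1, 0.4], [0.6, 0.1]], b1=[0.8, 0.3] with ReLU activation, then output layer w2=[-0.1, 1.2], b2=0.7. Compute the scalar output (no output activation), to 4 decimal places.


z1[0] = (0.1)·(-1) + (0.4)·(3) + 0.8 = 1.9
z1[1] = (0.6)·(-1) + (0.1)·(3) + 0.3 = 0.0
h = ReLU(z1) = [1.9, 0.0]
output = (-0.1)·(1.9) + (1.2)·(0.0) + 0.7 = 0.51

0.51


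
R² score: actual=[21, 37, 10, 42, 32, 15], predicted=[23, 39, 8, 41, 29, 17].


ȳ = 26.1667
SS_res = Σ(y-ŷ)² = 26
SS_tot = Σ(y-ȳ)² = 814.83
R² = 1 - SS_res/SS_tot = 1 - 0.0319 = 0.9681

0.9681


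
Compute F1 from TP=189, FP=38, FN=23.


Precision = 189/227 = 0.8326
Recall = 189/212 = 0.8915
F1 = 2·P·R/(P+R) = 2·TP/(2·TP+FP+FN) = 378/(378+38+23) = 378/439 = 0.861

0.861


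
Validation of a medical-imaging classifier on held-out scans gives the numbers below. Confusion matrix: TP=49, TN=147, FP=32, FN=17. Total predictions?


Total = TP + TN + FP + FN
= 49 + 147 + 32 + 17
= 245
(Predicted positive: 81, predicted negative: 164)

245


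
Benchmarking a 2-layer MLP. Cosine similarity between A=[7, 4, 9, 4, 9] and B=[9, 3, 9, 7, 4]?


A·B = 7·9 + 4·3 + 9·9 + 4·7 + 9·4 = 220
‖A‖ = √243 = 15.5885, ‖B‖ = √236 = 15.3623
cos = 220/(√243·√236) = 220/√57348 = 0.9187

0.9187


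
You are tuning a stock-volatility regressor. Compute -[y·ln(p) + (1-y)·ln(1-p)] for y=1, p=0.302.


BCE = -[y·ln(p) + (1-y)·ln(1-p)]
= -1·ln(0.302) - 0
= -ln(0.302) = 1.1973

1.1973


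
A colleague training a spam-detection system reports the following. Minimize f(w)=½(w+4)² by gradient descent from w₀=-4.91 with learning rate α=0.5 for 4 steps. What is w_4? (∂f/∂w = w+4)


step 1: grad = -4.91+4 = -0.91; w = -4.91 - 0.5·(-0.91) = -4.455
step 2: grad = -4.455+4 = -0.455; w = -4.455 - 0.5·(-0.455) = -4.2275
step 3: grad = -4.2275+4 = -0.2275; w = -4.2275 - 0.5·(-0.2275) = -4.11375
step 4: grad = -4.11375+4 = -0.11375; w = -4.11375 - 0.5·(-0.11375) = -4.056875

-4.056875


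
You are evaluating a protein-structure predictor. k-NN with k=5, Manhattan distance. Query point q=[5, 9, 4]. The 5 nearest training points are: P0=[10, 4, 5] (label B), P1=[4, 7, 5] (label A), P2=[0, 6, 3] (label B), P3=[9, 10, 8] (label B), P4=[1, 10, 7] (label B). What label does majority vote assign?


d(q,P0) = 11  (label B)
d(q,P1) = 4  (label A)
d(q,P2) = 9  (label B)
d(q,P3) = 9  (label B)
d(q,P4) = 8  (label B)
Votes: A=1, B=4
Majority → B

B


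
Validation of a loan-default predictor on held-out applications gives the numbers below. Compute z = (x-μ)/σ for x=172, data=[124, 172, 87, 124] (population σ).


μ = 126.75, σ = 30.1776
z = (172 - 126.75)/30.1776 = 1.4995

1.4995


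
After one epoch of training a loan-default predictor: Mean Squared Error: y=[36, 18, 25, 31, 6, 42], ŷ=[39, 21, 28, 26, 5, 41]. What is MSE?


Squared errors: (36-39)²=9, (18-21)²=9, (25-28)²=9, (31-26)²=25, (6-5)²=1, (42-41)²=1
Sum = 54
MSE = 54/6 = 9

9


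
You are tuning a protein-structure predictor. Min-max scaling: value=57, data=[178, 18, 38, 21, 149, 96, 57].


min=18, max=178
(57-18)/(178-18) = 39/160 = 0.2437

0.2437


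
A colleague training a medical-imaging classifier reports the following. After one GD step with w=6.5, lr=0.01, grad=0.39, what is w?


w_new = w - α·∇
= 6.5 - 0.01·0.39
= 6.5 - 0.0039
= 6.4961

6.4961


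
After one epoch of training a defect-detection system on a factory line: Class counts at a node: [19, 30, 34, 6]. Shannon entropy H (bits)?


Probabilities: [19/89, 30/89, 34/89, 6/89] ≈ [0.2135, 0.3371, 0.382, 0.0674]
H = -((19/89)·log₂(19/89) + (30/89)·log₂(30/89) + (34/89)·log₂(34/89) + (6/89)·log₂(6/89))
  = 1.7971 bits

1.7971 bits
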